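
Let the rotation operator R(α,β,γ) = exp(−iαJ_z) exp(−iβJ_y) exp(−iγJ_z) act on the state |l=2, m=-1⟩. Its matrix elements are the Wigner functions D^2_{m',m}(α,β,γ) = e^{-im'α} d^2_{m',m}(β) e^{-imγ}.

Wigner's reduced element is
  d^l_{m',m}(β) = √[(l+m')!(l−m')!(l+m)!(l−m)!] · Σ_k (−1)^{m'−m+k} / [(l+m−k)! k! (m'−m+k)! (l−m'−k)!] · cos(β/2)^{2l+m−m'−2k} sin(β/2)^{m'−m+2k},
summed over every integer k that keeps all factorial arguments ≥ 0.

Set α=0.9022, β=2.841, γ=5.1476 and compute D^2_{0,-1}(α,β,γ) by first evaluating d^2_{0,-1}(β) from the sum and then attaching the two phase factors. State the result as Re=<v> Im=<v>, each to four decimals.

Re=0.1460 Im=-0.3141

D^2_{0,-1}(0.9022,2.841,5.1476) = e^{-i·0·0.9022}·d^2_{0,-1}(2.841)·e^{-i·-1·5.1476}. Compute d first:
Half-angle: c=0.149731, s=0.988727. N=√(2·2·1·6)=4.898979
k: max(0,(-1)−(0))=0 … min(2+(-1),2−(0))=1
  k=0: (−1)^1·4.8990/(2)·0.1497^3·0.9887^1 = -0.008130
  k=1: (−1)^2·4.8990/(2)·0.1497^1·0.9887^3 = +0.354500
d^2_{0,-1}(2.841) = -0.008130 +0.354500 = +0.346370
Phases: e^{-i·(0)·0.9022}=+1.000000+0.000000i, e^{-i·(-1)·5.1476}=+0.421602-0.906781i ⇒ D=+0.146030-0.314082i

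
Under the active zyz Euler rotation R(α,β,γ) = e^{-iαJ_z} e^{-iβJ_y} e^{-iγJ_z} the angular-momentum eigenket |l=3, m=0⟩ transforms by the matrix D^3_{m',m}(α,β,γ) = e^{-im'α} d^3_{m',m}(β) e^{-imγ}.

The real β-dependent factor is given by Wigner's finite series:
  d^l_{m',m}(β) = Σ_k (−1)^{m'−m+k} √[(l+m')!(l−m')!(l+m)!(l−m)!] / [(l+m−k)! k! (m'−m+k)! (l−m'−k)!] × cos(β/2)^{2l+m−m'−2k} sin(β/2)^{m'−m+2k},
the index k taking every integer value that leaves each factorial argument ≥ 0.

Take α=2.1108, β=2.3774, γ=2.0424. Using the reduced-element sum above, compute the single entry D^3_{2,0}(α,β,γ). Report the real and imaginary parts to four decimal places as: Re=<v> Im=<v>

Re=0.2231 Im=-0.4175

D^3_{2,0}(2.1108,2.3774,2.0424) = e^{-i·2·2.1108}·d^3_{2,0}(2.3774)·e^{-i·0·2.0424}. Compute d first:
c=cos(2.3774/2)=0.372866, s=sin(2.3774/2)=0.927885; N=√[120·1·6·6]=65.726707
The bounds max(0,m−m')=0 and min(l+m,l−m')=1 give 2 terms
  k=0: (−1)^2·65.7267/(12)·0.3729^4·0.9279^2 = +0.091151
  k=1: (−1)^3·65.7267/(12)·0.3729^2·0.9279^4 = -0.564474
d^3_{2,0}(2.3774) = +0.091151 -0.564474 = -0.473323
Attach z-rotation phases: D = e^{-i(2)(2.1108)}·(-0.473323)·e^{-i(0)(2.0424)} = +0.223087-0.417452i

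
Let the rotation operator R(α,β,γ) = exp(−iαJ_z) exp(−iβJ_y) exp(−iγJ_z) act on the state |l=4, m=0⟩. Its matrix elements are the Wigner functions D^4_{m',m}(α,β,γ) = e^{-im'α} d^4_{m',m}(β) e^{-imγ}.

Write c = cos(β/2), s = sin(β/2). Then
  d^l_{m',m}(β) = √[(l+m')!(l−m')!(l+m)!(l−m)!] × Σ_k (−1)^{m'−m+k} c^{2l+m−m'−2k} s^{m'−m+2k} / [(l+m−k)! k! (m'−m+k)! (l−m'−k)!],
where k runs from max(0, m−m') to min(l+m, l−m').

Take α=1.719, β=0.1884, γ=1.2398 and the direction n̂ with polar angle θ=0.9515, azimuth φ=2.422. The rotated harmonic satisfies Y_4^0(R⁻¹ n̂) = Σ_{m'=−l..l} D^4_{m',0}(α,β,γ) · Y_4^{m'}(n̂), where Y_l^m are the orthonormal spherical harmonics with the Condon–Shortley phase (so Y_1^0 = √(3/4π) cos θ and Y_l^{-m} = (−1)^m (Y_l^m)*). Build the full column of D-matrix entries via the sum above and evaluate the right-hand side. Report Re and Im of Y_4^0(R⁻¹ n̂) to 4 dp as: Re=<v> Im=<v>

Need the full column D^4_{m',0} for m'=−4..4 at α=1.719, β=0.1884, γ=1.2398.
cos(β/2)=0.995566, sin(β/2)=0.094061
d^4_{-4,0}: single k=4 term ⇒ +0.000643;  D = +0.000534+0.000359i
d^4_{-3,0}: k∈[3..4] ⇒ +0.009630 -0.000086 = +0.009544;  D = +0.004105-0.008616i
d^4_{-2,0}: k∈[2..4] ⇒ +0.081726 -0.001945 +0.000007 = +0.079787;  D = -0.076308-0.023305i
d^4_{-1,0}: k∈[1..4] ⇒ +0.407770 -0.021840 +0.000195 -0.000000 = +0.386125;  D = -0.057016+0.381892i
d^4_{0,0}: k∈[0..4] ⇒ +0.965077 -0.137835 +0.002768 -0.000011 +0.000000 = +0.830000;  D = +0.830000+0.000000i
d^4_{1,0}: k∈[0..3] ⇒ -0.407770 +0.021840 -0.000195 +0.000000 = -0.386125;  D = +0.057016+0.381892i
d^4_{2,0}: k∈[0..2] ⇒ +0.081726 -0.001945 +0.000007 = +0.079787;  D = -0.076308+0.023305i
d^4_{3,0}: k∈[0..1] ⇒ -0.009630 +0.000086 = -0.009544;  D = -0.004105-0.008616i
d^4_{4,0}: single k=0 term ⇒ +0.000643;  D = +0.000534-0.000359i
Y_4^{m'}(θ=0.9515,φ=2.422) and Σ D·Y over m':
  (+0.0005+0.0004i)·(-0.1879+0.0506i)  (+0.0041-0.0086i)·(+0.2176-0.3264i)  (-0.0763-0.0233i)·(+0.0395+0.2987i)  (-0.0570+0.3819i)·(+0.1079+0.0945i)  (+0.8300+0.0000i)·(-0.3316+0.0000i)  (+0.0570+0.3819i)·(-0.1079+0.0945i)  (-0.0763+0.0233i)·(+0.0395-0.2987i)  (-0.0041-0.0086i)·(-0.2176-0.3264i)  (+0.0005-0.0004i)·(-0.1879-0.0506i)
Y_4^0(R⁻¹ n̂) = -0.355922+0.000000i

Re=-0.3559 Im=0.0000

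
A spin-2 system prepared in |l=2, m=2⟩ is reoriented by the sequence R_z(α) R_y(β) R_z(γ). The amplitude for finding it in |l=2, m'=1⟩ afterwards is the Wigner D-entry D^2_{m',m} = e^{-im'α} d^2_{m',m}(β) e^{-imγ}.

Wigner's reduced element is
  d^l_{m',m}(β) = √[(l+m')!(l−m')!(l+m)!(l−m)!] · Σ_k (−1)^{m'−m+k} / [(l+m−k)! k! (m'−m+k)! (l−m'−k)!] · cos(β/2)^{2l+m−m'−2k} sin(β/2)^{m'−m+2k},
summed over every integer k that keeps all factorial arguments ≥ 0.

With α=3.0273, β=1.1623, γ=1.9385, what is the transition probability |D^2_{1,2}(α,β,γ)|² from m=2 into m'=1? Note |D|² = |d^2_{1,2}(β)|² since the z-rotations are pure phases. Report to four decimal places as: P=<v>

P=0.4111

D^2_{1,2}(3.0273,1.1623,1.9385) = e^{-i·1·3.0273}·d^2_{1,2}(1.1623)·e^{-i·2·1.9385}. Compute d first:
With c≡cos(β/2)=0.835832 and s≡sin(β/2)=0.548986, N=[6·1·24·1]^{1/2}=12.000000
k: max(0,(2)−(1))=1 … min(2+(2),2−(1))=1
  k=1: (−1)^0·12.0000/(6)·0.8358^3·0.5490^1 = +0.641132
d^2_{1,2}(1.1623) = +0.641132
|D^2_{1,2}|² = |d^2_{1,2}(β)|² = (+0.641132)² = 0.411051 (the z-rotation phases have unit modulus)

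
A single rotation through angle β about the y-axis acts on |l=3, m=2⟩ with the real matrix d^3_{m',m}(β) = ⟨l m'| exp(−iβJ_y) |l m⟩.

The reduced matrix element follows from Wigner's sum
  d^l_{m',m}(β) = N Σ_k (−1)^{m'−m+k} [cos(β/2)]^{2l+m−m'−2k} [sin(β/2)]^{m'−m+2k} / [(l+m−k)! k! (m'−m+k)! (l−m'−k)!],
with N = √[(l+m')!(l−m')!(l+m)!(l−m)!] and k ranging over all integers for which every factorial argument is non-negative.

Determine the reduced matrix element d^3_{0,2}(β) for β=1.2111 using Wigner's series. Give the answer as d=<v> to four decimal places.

d^3_{0,2}(β=1.2111) via Wigner's sum:
c=cos(1.2111/2)=0.822189, s=sin(1.2111/2)=0.569214; N=√[6·6·120·1]=65.726707
k∈{2,3} keeps every argument non-negative
  k=2: (−1)^0·65.7267/(12)·0.8222^4·0.5692^2 = +0.810960
  k=3: (−1)^1·65.7267/(12)·0.8222^2·0.5692^4 = -0.388694
d^3_{0,2}(1.2111) = +0.810960 -0.388694 = +0.422266

d=0.4223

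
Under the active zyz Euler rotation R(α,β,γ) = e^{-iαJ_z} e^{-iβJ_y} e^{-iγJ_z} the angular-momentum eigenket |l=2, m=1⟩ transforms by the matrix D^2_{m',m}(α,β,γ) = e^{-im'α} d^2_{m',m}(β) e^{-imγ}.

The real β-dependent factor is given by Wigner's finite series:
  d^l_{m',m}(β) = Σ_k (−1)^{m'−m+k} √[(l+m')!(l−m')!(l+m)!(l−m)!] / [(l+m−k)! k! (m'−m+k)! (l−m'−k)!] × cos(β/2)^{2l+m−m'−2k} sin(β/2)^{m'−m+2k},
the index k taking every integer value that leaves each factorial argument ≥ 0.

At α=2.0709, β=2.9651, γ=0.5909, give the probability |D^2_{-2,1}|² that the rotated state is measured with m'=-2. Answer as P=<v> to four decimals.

Split into d^2_{-2,1}(β=2.9651) × two z-phases.
With c≡cos(β/2)=0.088132 and s≡sin(β/2)=0.996109, N=[1·24·6·1]^{1/2}=12.000000
Admissible k: 3..3 (factorial args all ≥0)
  k=3: (−1)^0·12.0000/(6)·0.0881^1·0.9961^3 = +0.174214
d^2_{-2,1}(2.9651) = +0.174214
|D^2_{-2,1}|² = |d^2_{-2,1}(β)|² = (+0.174214)² = 0.030351 (the z-rotation phases have unit modulus)

P=0.0304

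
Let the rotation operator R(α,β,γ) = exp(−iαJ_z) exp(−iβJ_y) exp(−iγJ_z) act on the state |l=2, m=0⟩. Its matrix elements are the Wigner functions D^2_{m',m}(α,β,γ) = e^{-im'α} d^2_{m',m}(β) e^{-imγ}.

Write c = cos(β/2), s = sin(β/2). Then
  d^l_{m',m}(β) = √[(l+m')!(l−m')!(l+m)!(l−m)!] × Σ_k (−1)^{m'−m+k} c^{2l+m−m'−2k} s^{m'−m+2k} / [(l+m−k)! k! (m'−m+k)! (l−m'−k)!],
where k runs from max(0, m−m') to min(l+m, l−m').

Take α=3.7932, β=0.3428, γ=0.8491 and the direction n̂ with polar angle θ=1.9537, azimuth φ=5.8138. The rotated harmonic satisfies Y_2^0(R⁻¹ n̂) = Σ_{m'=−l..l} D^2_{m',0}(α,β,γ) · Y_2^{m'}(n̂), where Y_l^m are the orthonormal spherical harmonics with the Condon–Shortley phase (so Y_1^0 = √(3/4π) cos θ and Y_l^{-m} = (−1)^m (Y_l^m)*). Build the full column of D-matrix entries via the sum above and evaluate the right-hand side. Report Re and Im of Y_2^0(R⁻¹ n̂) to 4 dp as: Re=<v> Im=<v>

Re=-0.0906 Im=0.0000

Need the full column D^2_{m',0} for m'=−2..2 at α=3.7932, β=0.3428, γ=0.8491.
cos(β/2)=0.985347, sin(β/2)=0.170562
d^2_{-2,0}: single k=2 term ⇒ +0.069186;  D = +0.018293+0.066724i
d^2_{-1,0}: k∈[1..2] ⇒ +0.399692 -0.011976 = +0.387716;  D = -0.308277-0.235136i
d^2_{0,0}: k∈[0..2] ⇒ +0.942664 -0.112980 +0.000846 = +0.830529;  D = +0.830529+0.000000i
d^2_{1,0}: k∈[0..1] ⇒ -0.399692 +0.011976 = -0.387716;  D = +0.308277-0.235136i
d^2_{2,0}: single k=0 term ⇒ +0.069186;  D = +0.018293-0.066724i
Y_2^{m'}(θ=1.9537,φ=5.8138) and Σ D·Y over m':
  (+0.0183+0.0667i)·(+0.1963+0.2682i)  (-0.3083-0.2351i)·(-0.2388-0.1211i)  (+0.8305+0.0000i)·(-0.1833+0.0000i)  (+0.3083-0.2351i)·(+0.2388-0.1211i)  (+0.0183-0.0667i)·(+0.1963-0.2682i)
Y_2^0(R⁻¹ n̂) = -0.090585+0.000000i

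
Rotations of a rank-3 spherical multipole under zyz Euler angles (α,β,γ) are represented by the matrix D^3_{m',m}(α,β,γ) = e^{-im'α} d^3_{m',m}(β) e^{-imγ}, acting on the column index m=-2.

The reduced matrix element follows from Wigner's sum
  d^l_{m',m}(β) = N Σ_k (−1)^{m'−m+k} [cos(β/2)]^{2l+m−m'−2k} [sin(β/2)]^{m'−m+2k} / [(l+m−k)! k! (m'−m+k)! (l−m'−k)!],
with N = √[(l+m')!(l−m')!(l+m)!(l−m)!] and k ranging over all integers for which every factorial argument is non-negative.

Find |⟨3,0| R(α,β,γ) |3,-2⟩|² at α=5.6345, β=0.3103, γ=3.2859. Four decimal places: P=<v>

P=0.0148

D^3_{0,-2}(5.6345,0.3103,3.2859) = e^{-i·0·5.6345}·d^3_{0,-2}(0.3103)·e^{-i·-2·3.2859}. Compute d first:
Half-angle: c=0.987988, s=0.154528. N=√(6·6·1·120)=65.726707
k: max(0,(-2)−(0))=0 … min(3+(-2),3−(0))=1
  k=0: (−1)^2·65.7267/(12)·0.9880^4·0.1545^2 = +0.124619
  k=1: (−1)^3·65.7267/(12)·0.9880^2·0.1545^4 = -0.003049
d^3_{0,-2}(0.3103) = +0.124619 -0.003049 = +0.121570
|D^3_{0,-2}|² = |d^3_{0,-2}(β)|² = (+0.121570)² = 0.014779 (the z-rotation phases have unit modulus)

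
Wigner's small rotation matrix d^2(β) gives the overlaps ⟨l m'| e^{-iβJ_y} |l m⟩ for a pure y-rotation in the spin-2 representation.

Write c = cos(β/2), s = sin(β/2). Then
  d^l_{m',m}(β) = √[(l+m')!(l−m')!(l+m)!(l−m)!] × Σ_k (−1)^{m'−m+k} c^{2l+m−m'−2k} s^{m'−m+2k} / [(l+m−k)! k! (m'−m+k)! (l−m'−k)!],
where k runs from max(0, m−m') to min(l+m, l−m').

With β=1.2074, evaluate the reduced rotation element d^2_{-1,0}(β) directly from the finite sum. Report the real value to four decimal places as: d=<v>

d=0.4069

d^2_{-1,0}(β=1.2074) via Wigner's sum:
c=cos(1.2074/2)=0.823241, s=sin(1.2074/2)=0.567692; N=√[1·6·2·2]=4.898979
k: max(0,(0)−(-1))=1 … min(2+(0),2−(-1))=2
  k=1: (−1)^0·4.8990/(2)·0.8232^3·0.5677^1 = +0.775835
  k=2: (−1)^1·4.8990/(2)·0.8232^1·0.5677^3 = -0.368928
d^2_{-1,0}(1.2074) = +0.775835 -0.368928 = +0.406907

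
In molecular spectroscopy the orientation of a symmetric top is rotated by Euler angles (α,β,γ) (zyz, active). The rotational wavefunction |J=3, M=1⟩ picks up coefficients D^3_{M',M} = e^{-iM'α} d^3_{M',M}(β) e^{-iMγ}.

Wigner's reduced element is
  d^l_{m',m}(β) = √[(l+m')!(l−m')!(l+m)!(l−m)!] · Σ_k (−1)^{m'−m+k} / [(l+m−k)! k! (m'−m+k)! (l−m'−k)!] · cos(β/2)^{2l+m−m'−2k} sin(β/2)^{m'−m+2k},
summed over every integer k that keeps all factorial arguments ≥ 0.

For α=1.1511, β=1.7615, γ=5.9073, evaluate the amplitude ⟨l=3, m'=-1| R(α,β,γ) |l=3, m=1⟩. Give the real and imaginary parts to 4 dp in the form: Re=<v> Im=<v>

D^3_{-1,1}(1.1511,1.7615,5.9073) = e^{-i·-1·1.1511}·d^3_{-1,1}(1.7615)·e^{-i·1·5.9073}. Compute d first:
With c≡cos(β/2)=0.636573 and s≡sin(β/2)=0.771217, N=[2·24·24·2]^{1/2}=48.000000
Admissible k: 2..4 (factorial args all ≥0)
  k=2: (−1)^0·48.0000/(8)·0.6366^4·0.7712^2 = +0.585999
  k=3: (−1)^1·48.0000/(6)·0.6366^2·0.7712^4 = -1.146810
  k=4: (−1)^2·48.0000/(48)·0.6366^0·0.7712^6 = +0.210406
d^3_{-1,1}(1.7615) = +0.585999 -1.146810 +0.210406 = -0.350406
Phases: e^{-i·(-1)·1.1511}=+0.407483+0.913213i, e^{-i·(1)·5.9073}=+0.930183+0.367096i ⇒ D=-0.015347-0.350070i

Re=-0.0153 Im=-0.3501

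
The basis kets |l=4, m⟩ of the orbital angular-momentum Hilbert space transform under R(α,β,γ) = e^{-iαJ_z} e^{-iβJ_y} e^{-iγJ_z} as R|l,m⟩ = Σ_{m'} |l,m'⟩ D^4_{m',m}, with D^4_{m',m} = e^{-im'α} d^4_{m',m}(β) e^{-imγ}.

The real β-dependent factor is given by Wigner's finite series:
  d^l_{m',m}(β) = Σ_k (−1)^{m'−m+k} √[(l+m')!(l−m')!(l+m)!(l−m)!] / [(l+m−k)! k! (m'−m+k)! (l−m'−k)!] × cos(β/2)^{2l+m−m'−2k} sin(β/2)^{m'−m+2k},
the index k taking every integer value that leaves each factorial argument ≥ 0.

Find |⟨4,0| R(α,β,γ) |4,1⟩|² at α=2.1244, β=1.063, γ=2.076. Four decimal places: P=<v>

P=0.1020

Split into d^4_{0,1}(β=1.063) × two z-phases.
With c≡cos(β/2)=0.862048 and s≡sin(β/2)=0.506827, N=[24·24·120·6]^{1/2}=643.987578
Admissible k: 1..4 (factorial args all ≥0)
  k=1: (−1)^0·643.9876/(144)·0.8620^7·0.5068^1 = +0.801852
  k=2: (−1)^1·643.9876/(24)·0.8620^5·0.5068^3 = -1.663038
  k=3: (−1)^2·643.9876/(24)·0.8620^3·0.5068^5 = +0.574856
  k=4: (−1)^3·643.9876/(144)·0.8620^1·0.5068^7 = -0.033118
d^4_{0,1}(1.063) = +0.801852 -1.663038 +0.574856 -0.033118 = -0.319448
|D^4_{0,1}|² = |d^4_{0,1}(β)|² = (-0.319448)² = 0.102047 (the z-rotation phases have unit modulus)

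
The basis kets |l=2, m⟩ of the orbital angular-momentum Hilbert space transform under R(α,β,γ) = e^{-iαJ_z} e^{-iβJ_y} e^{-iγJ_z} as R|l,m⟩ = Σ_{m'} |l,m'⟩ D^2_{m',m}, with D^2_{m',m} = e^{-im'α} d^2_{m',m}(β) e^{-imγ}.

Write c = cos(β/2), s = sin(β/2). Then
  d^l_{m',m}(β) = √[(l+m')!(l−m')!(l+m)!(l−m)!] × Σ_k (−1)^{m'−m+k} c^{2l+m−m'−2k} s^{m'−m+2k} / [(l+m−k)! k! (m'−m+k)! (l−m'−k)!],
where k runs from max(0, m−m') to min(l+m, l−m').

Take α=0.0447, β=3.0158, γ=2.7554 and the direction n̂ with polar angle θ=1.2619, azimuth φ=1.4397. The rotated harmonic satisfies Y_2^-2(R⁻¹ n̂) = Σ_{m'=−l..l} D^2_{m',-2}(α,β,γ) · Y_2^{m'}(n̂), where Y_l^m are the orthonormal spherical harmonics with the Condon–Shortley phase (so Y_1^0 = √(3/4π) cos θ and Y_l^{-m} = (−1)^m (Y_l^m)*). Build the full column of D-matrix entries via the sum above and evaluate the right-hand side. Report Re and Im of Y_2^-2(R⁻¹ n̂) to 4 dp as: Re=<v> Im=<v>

Need the full column D^2_{m',-2} for m'=−2..2 at α=0.0447, β=3.0158, γ=2.7554.
cos(β/2)=0.062855, sin(β/2)=0.998023
d^2_{-2,-2}: single k=0 term ⇒ +0.000016;  D = +0.000012-0.000010i
d^2_{-1,-2}: single k=0 term ⇒ -0.000496;  D = -0.000370+0.000330i
d^2_{0,-2}: single k=0 term ⇒ +0.009639;  D = +0.006904-0.006727i
d^2_{1,-2}: single k=0 term ⇒ -0.124965;  D = -0.085520+0.091119i
d^2_{2,-2}: single k=0 term ⇒ +0.992114;  D = +0.645949-0.753021i
Y_2^{m'}(θ=1.2619,φ=1.4397) and Σ D·Y over m':
  (+0.0000-0.0000i)·(-0.3386-0.0909i)  (-0.0004+0.0003i)·(+0.0292-0.2218i)  (+0.0069-0.0067i)·(-0.2279+0.0000i)  (-0.0855+0.0911i)·(-0.0292-0.2218i)  (+0.6459-0.7530i)·(-0.3386+0.0909i)
Y_2^-2(R⁻¹ n̂) = -0.129091+0.331597i

Re=-0.1291 Im=0.3316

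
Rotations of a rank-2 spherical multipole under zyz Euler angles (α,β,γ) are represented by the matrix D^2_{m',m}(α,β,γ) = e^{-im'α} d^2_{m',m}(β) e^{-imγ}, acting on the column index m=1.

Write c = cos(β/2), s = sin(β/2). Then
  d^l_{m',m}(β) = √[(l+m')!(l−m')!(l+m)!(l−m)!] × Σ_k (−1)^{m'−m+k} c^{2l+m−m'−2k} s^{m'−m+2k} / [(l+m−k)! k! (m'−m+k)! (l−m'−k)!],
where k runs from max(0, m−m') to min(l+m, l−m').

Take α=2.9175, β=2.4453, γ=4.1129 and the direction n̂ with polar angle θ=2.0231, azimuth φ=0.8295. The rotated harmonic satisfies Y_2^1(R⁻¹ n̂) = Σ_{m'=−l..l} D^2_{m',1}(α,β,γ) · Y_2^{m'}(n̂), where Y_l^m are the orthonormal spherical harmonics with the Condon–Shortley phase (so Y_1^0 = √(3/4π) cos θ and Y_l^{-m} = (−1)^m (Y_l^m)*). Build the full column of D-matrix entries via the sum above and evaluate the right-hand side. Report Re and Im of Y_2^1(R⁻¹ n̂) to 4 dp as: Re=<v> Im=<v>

Re=-0.0114 Im=-0.0369

Need the full column D^2_{m',1} for m'=−2..2 at α=2.9175, β=2.4453, γ=4.1129.
cos(β/2)=0.341156, sin(β/2)=0.940007
d^2_{-2,1}: single k=3 term ⇒ +0.566729;  D = -0.085421+0.560255i
d^2_{-1,1}: k∈[2..3] ⇒ +0.308524 -0.780771 = -0.472247;  D = -0.173145+0.439361i
d^2_{0,1}: k∈[1..2] ⇒ +0.091425 -0.694099 = -0.602674;  D = +0.340041-0.497582i
d^2_{1,1}: k∈[0..1] ⇒ +0.013546 -0.308524 = -0.294978;  D = -0.216391+0.200467i
d^2_{2,1}: single k=0 term ⇒ -0.074648;  D = +0.064665-0.037293i
Y_2^{m'}(θ=2.0231,φ=0.8295) and Σ D·Y over m':
  (-0.0854+0.5603i)·(-0.0275-0.3113i)  (-0.1731+0.4394i)·(-0.2051+0.2240i)  (+0.3400-0.4976i)·(-0.1347+0.0000i)  (-0.2164+0.2005i)·(+0.2051+0.2240i)  (+0.0647-0.0373i)·(-0.0275+0.3113i)
Y_2^1(R⁻¹ n̂) = -0.011403-0.036909i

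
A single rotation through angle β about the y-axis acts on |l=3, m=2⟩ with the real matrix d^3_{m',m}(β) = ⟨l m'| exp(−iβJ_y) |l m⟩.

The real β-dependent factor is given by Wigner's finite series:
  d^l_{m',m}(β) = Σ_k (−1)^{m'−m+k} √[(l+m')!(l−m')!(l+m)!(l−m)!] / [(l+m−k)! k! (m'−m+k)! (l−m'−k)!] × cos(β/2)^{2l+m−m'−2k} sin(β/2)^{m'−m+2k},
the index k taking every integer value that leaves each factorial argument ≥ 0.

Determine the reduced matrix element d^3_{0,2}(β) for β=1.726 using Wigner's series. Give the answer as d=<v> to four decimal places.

d=-0.2066

d^3_{0,2}(β=1.726) via Wigner's sum:
c=cos(1.726/2)=0.650161, s=sin(1.726/2)=0.759796; N=√[6·6·120·1]=65.726707
The bounds max(0,m−m')=2 and min(l+m,l−m')=3 give 2 terms
  k=2: (−1)^0·65.7267/(12)·0.6502^4·0.7598^2 = +0.564988
  k=3: (−1)^1·65.7267/(12)·0.6502^2·0.7598^4 = -0.771599
d^3_{0,2}(1.726) = +0.564988 -0.771599 = -0.206611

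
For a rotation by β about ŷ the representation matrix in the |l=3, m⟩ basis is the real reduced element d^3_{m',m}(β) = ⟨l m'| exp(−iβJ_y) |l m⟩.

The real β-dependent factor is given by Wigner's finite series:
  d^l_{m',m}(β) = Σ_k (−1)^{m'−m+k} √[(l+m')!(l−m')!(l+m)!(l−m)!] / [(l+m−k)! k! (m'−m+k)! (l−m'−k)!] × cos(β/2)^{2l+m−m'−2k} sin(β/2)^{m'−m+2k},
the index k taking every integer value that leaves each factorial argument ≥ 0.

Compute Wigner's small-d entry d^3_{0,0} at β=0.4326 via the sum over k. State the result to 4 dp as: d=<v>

d^3_{0,0}(β=0.4326) via Wigner's sum:
With c≡cos(β/2)=0.976698 and s≡sin(β/2)=0.214617, N=[6·6·6·6]^{1/2}=36.000000
The bounds max(0,m−m')=0 and min(l+m,l−m')=3 give 4 terms
  k=0: (−1)^0·36.0000/(36)·0.9767^6·0.2146^0 = +0.868085
  k=1: (−1)^1·36.0000/(4)·0.9767^4·0.2146^2 = -0.377236
  k=2: (−1)^2·36.0000/(4)·0.9767^2·0.2146^4 = +0.018215
  k=3: (−1)^3·36.0000/(36)·0.9767^0·0.2146^6 = -0.000098
d^3_{0,0}(0.4326) = +0.868085 -0.377236 +0.018215 -0.000098 = +0.508966

d=0.5090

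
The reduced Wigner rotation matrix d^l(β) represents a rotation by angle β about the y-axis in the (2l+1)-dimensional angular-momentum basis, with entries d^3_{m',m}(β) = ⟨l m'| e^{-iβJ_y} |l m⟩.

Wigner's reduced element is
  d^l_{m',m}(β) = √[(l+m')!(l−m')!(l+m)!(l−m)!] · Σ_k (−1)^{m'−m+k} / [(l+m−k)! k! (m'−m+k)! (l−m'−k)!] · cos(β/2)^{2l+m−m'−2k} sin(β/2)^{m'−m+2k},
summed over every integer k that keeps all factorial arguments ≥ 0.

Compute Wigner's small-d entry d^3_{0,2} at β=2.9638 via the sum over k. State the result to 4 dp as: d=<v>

d=-0.0422

d^3_{0,2}(β=2.9638) via Wigner's sum:
Half-angle: c=0.088779, s=0.996051. N=√(6·6·120·1)=65.726707
k: max(0,(2)−(0))=2 … min(3+(2),3−(0))=3
  k=2: (−1)^0·65.7267/(12)·0.0888^4·0.9961^2 = +0.000338
  k=3: (−1)^1·65.7267/(12)·0.0888^2·0.9961^4 = -0.042492
d^3_{0,2}(2.9638) = +0.000338 -0.042492 = -0.042155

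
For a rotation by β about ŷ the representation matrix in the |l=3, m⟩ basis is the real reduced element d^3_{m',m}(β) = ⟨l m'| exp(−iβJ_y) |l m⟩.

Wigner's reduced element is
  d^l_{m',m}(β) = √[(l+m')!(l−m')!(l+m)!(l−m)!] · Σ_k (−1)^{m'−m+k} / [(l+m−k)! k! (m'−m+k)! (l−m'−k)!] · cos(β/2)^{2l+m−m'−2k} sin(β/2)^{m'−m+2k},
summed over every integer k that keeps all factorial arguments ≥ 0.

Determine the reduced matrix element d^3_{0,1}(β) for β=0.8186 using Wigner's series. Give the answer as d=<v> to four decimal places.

d^3_{0,1}(β=0.8186) via Wigner's sum:
c=cos(0.8186/2)=0.917400, s=sin(0.8186/2)=0.397967; N=√[6·6·24·2]=41.569219
The bounds max(0,m−m')=1 and min(l+m,l−m')=3 give 3 terms
  k=1: (−1)^0·41.5692/(12)·0.9174^5·0.3980^1 = +0.895841
  k=2: (−1)^1·41.5692/(4)·0.9174^3·0.3980^3 = -0.505743
  k=3: (−1)^2·41.5692/(12)·0.9174^1·0.3980^5 = +0.031724
d^3_{0,1}(0.8186) = +0.895841 -0.505743 +0.031724 = +0.421822

d=0.4218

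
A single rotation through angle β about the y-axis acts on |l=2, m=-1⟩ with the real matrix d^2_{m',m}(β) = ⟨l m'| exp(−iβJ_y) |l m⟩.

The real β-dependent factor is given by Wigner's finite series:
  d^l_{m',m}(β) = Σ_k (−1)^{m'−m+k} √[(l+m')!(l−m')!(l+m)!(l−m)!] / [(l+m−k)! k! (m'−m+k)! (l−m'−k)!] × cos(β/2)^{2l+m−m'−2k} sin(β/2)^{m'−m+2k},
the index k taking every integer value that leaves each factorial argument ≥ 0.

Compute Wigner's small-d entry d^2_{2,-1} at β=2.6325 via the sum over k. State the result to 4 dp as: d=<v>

d^2_{2,-1}(β=2.6325) via Wigner's sum:
With c≡cos(β/2)=0.251806 and s≡sin(β/2)=0.967778, N=[24·1·1·6]^{1/2}=12.000000
k: max(0,(-1)−(2))=0 … min(2+(-1),2−(2))=0
  k=0: (−1)^3·12.0000/(6)·0.2518^1·0.9678^3 = -0.456482
d^2_{2,-1}(2.6325) = -0.456482

d=-0.4565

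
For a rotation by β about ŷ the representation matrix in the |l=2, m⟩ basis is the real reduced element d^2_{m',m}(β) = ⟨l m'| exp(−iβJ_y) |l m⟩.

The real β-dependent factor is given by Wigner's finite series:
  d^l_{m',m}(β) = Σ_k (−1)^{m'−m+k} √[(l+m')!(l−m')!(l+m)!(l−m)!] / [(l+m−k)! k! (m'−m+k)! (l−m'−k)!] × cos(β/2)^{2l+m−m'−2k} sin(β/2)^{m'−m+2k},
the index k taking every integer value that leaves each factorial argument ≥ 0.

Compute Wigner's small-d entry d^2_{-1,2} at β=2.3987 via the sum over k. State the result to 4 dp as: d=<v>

d=0.5873

d^2_{-1,2}(β=2.3987) via Wigner's sum:
c=cos(2.3987/2)=0.362964, s=sin(2.3987/2)=0.931803; N=√[1·6·24·1]=12.000000
k∈{3} keeps every argument non-negative
  k=3: (−1)^0·12.0000/(6)·0.3630^1·0.9318^3 = +0.587308
d^2_{-1,2}(2.3987) = +0.587308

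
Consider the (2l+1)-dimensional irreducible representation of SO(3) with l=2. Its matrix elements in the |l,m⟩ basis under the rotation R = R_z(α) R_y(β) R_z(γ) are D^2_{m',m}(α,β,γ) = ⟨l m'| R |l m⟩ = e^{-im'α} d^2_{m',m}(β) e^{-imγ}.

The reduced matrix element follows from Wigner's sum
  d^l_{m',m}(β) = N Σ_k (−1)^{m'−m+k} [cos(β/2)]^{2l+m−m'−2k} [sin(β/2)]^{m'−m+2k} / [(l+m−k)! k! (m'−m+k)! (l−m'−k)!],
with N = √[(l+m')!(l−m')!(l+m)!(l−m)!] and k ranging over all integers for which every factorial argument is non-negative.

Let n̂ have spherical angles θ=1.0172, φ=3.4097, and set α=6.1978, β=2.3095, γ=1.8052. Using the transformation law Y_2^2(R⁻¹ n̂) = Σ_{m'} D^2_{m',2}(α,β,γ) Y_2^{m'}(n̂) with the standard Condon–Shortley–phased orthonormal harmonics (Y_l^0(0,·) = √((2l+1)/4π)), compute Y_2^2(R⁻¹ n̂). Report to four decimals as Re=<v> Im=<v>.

Re=0.0375 Im=0.0189

Need the full column D^2_{m',2} for m'=−2..2 at α=6.1978, β=2.3095, γ=1.8052.
cos(β/2)=0.404147, sin(β/2)=0.914694
d^2_{-2,2}: single k=4 term ⇒ +0.700008;  D = -0.561650+0.417805i
d^2_{-1,2}: single k=3 term ⇒ +0.618582;  D = -0.525996+0.325533i
d^2_{0,2}: single k=2 term ⇒ +0.334739;  D = -0.298623+0.151243i
d^2_{1,2}: single k=1 term ⇒ +0.120760;  D = -0.111992+0.045176i
d^2_{2,2}: single k=0 term ⇒ +0.026678;  D = -0.025502+0.007834i
Y_2^{m'}(θ=1.0172,φ=3.4097) and Σ D·Y over m':
  (-0.5617+0.4178i)·(+0.2403-0.1428i)  (-0.5260+0.3255i)·(-0.3332+0.0915i)  (-0.2986+0.1512i)·(-0.0539+0.0000i)  (-0.1120+0.0452i)·(+0.3332+0.0915i)  (-0.0255+0.0078i)·(+0.2403+0.1428i)
Y_2^2(R⁻¹ n̂) = +0.037546+0.018888i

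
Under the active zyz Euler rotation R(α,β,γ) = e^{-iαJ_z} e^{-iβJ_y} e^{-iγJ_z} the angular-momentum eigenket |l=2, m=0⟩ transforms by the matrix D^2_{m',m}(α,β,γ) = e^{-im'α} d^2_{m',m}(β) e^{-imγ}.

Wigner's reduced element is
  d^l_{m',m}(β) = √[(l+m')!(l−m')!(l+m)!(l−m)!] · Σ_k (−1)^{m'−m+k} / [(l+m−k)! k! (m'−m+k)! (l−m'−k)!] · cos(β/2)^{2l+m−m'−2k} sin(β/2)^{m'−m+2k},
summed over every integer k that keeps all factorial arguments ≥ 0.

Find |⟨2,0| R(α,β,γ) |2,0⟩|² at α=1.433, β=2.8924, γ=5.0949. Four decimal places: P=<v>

P=0.8259

First d^2_{0,0}(β=2.8924), then the phase factors e^{-i(0)α} and e^{-i(0)γ}:
Half-angle: c=0.124274, s=0.992248. N=√(2·2·2·2)=4.000000
Admissible k: 0..2 (factorial args all ≥0)
  k=0: (−1)^0·4.0000/(4)·0.1243^4·0.9922^0 = +0.000239
  k=1: (−1)^1·4.0000/(1)·0.1243^2·0.9922^2 = -0.060822
  k=2: (−1)^2·4.0000/(4)·0.1243^0·0.9922^4 = +0.969350
d^2_{0,0}(2.8924) = +0.000239 -0.060822 +0.969350 = +0.908767
|D^2_{0,0}|² = |d^2_{0,0}(β)|² = (+0.908767)² = 0.825857 (the z-rotation phases have unit modulus)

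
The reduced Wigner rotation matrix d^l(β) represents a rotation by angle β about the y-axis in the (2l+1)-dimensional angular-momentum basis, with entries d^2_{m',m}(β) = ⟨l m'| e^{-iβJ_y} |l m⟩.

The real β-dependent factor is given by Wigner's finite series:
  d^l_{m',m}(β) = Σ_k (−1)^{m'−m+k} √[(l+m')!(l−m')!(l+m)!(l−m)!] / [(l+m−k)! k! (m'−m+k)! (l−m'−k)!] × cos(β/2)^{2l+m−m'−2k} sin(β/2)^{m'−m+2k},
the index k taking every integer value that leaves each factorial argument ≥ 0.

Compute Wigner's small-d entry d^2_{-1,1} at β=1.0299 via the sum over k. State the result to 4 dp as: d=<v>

d^2_{-1,1}(β=1.0299) via Wigner's sum:
Half-angle: c=0.870317, s=0.492491. N=√(1·6·6·1)=6.000000
Admissible k: 2..3 (factorial args all ≥0)
  k=2: (−1)^0·6.0000/(2)·0.8703^2·0.4925^2 = +0.551155
  k=3: (−1)^1·6.0000/(6)·0.8703^0·0.4925^4 = -0.058829
d^2_{-1,1}(1.0299) = +0.551155 -0.058829 = +0.492326

d=0.4923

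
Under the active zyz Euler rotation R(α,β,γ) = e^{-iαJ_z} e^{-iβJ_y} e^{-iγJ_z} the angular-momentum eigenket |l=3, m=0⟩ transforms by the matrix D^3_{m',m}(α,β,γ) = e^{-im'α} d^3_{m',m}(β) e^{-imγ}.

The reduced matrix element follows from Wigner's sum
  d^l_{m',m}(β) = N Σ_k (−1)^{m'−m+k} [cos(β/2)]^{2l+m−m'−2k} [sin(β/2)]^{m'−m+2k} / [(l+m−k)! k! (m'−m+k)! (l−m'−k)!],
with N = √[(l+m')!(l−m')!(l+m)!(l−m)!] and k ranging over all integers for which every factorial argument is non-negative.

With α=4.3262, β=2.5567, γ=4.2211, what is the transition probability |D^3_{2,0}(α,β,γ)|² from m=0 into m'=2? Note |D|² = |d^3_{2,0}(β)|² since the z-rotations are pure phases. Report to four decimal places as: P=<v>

Split into d^3_{2,0}(β=2.5567) × two z-phases.
Half-angle: c=0.288296, s=0.957541. N=√(120·1·6·6)=65.726707
k: max(0,(0)−(2))=0 … min(3+(0),3−(2))=1
  k=0: (−1)^2·65.7267/(12)·0.2883^4·0.9575^2 = +0.034692
  k=1: (−1)^3·65.7267/(12)·0.2883^2·0.9575^4 = -0.382707
d^3_{2,0}(2.5567) = +0.034692 -0.382707 = -0.348016
|D^3_{2,0}|² = |d^3_{2,0}(β)|² = (-0.348016)² = 0.121115 (the z-rotation phases have unit modulus)

P=0.1211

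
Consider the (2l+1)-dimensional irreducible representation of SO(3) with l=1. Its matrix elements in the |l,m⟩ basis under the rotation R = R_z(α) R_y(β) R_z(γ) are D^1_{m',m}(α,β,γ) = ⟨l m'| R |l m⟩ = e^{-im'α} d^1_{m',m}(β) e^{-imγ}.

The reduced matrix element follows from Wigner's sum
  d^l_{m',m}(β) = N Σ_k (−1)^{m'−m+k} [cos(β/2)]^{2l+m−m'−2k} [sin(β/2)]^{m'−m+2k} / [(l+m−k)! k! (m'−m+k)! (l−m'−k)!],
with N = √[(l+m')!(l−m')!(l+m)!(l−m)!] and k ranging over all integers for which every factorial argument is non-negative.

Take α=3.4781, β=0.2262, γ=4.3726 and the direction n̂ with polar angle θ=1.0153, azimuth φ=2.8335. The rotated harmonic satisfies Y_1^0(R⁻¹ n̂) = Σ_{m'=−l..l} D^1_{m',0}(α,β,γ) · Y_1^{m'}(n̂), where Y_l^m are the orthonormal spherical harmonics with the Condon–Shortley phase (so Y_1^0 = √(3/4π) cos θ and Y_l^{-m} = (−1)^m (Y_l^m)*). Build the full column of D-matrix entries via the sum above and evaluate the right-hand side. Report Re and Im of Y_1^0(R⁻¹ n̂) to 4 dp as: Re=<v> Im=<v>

Re=0.3255 Im=0.0000

Need the full column D^1_{m',0} for m'=−1..1 at α=3.4781, β=0.2262, γ=4.3726.
cos(β/2)=0.993611, sin(β/2)=0.112859
d^1_{-1,0}: single k=1 term ⇒ +0.158587;  D = -0.149692-0.052364i
d^1_{0,0}: k∈[0..1] ⇒ +0.987263 -0.012737 = +0.974526;  D = +0.974526+0.000000i
d^1_{1,0}: single k=0 term ⇒ -0.158587;  D = +0.149692-0.052364i
Y_1^{m'}(θ=1.0153,φ=2.8335) and Σ D·Y over m':
  (-0.1497-0.0524i)·(-0.2797-0.0890i)  (+0.9745+0.0000i)·(+0.2577+0.0000i)  (+0.1497-0.0524i)·(+0.2797-0.0890i)
Y_1^0(R⁻¹ n̂) = +0.325530+0.000000i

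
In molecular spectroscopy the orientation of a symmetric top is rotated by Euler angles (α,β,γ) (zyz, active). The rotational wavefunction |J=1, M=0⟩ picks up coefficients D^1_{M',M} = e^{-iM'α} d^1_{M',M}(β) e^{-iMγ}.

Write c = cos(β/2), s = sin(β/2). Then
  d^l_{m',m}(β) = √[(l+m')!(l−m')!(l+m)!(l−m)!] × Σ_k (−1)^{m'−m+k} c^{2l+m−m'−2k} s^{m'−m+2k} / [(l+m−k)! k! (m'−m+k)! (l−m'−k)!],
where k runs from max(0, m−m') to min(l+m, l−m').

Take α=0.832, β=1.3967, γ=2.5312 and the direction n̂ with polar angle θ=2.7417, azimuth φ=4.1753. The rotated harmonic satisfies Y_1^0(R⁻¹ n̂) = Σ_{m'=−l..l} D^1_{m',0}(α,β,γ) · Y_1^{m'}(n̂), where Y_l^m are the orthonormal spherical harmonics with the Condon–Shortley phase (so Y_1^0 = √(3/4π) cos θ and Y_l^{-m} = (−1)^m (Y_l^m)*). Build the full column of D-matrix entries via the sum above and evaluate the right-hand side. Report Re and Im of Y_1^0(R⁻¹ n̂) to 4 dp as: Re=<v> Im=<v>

Need the full column D^1_{m',0} for m'=−1..1 at α=0.832, β=1.3967, γ=2.5312.
cos(β/2)=0.765904, sin(β/2)=0.642955
d^1_{-1,0}: single k=1 term ⇒ +0.696418;  D = +0.468967+0.514847i
d^1_{0,0}: k∈[0..1] ⇒ +0.586609 -0.413391 = +0.173218;  D = +0.173218+0.000000i
d^1_{1,0}: single k=0 term ⇒ -0.696418;  D = -0.468967+0.514847i
Y_1^{m'}(θ=2.7417,φ=4.1753) and Σ D·Y over m':
  (+0.4690+0.5148i)·(-0.0688+0.1156i)  (+0.1732+0.0000i)·(-0.4501+0.0000i)  (-0.4690+0.5148i)·(+0.0688+0.1156i)
Y_1^0(R⁻¹ n̂) = -0.261506+0.000000i

Re=-0.2615 Im=0.0000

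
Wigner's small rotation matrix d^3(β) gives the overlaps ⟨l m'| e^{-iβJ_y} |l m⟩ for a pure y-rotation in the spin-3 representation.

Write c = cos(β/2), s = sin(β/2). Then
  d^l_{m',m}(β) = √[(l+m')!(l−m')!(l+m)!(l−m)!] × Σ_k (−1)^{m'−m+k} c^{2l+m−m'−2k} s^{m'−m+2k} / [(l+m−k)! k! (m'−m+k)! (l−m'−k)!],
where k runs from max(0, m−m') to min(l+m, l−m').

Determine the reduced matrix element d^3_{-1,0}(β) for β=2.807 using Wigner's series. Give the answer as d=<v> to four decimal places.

d^3_{-1,0}(β=2.807) via Wigner's sum:
c=cos(2.807/2)=0.166517, s=sin(2.807/2)=0.986039; N=√[2·24·6·6]=41.569219
k: max(0,(0)−(-1))=1 … min(3+(0),3−(-1))=3
  k=1: (−1)^0·41.5692/(12)·0.1665^5·0.9860^1 = +0.000437
  k=2: (−1)^1·41.5692/(4)·0.1665^3·0.9860^3 = -0.046001
  k=3: (−1)^2·41.5692/(12)·0.1665^1·0.9860^5 = +0.537674
d^3_{-1,0}(2.807) = +0.000437 -0.046001 +0.537674 = +0.492110

d=0.4921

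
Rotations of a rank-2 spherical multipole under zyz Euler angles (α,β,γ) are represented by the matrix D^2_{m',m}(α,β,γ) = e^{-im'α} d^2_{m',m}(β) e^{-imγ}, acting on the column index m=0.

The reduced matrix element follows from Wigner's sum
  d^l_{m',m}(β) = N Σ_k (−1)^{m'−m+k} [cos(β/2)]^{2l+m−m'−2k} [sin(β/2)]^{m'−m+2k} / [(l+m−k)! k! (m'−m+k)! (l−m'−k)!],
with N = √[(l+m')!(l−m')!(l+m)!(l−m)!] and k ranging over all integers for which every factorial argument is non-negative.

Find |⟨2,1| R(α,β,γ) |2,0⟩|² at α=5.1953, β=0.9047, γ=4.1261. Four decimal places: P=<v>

P=0.3541

D^2_{1,0}(5.1953,0.9047,4.1261) = e^{-i·1·5.1953}·d^2_{1,0}(0.9047)·e^{-i·0·4.1261}. Compute d first:
Half-angle: c=0.899422, s=0.437080. N=√(6·1·2·2)=4.898979
k: max(0,(0)−(1))=0 … min(2+(0),2−(1))=1
  k=0: (−1)^1·4.8990/(2)·0.8994^3·0.4371^1 = -0.778983
  k=1: (−1)^2·4.8990/(2)·0.8994^1·0.4371^3 = +0.183960
d^2_{1,0}(0.9047) = -0.778983 +0.183960 = -0.595023
|D^2_{1,0}|² = |d^2_{1,0}(β)|² = (-0.595023)² = 0.354053 (the z-rotation phases have unit modulus)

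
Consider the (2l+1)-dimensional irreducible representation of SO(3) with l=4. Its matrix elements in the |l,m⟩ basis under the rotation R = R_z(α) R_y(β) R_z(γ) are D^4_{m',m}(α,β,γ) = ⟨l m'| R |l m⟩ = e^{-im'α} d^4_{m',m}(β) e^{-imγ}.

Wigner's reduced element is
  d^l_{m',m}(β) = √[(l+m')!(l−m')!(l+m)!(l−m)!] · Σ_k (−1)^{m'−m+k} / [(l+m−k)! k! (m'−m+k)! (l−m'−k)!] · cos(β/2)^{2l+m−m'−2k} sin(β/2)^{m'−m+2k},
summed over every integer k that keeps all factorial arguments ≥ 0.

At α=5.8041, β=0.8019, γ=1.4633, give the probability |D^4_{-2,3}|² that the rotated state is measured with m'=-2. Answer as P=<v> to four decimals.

Split into d^4_{-2,3}(β=0.8019) × two z-phases.
With c≡cos(β/2)=0.920691 and s≡sin(β/2)=0.390293, N=[2·720·5040·1]^{1/2}=2693.993318
k: max(0,(3)−(-2))=5 … min(4+(3),4−(-2))=6
  k=5: (−1)^0·2693.9933/(240)·0.9207^3·0.3903^5 = +0.079338
  k=6: (−1)^1·2693.9933/(720)·0.9207^1·0.3903^7 = -0.004752
d^4_{-2,3}(0.8019) = +0.079338 -0.004752 = +0.074586
|D^4_{-2,3}|² = |d^4_{-2,3}(β)|² = (+0.074586)² = 0.005563 (the z-rotation phases have unit modulus)

P=0.0056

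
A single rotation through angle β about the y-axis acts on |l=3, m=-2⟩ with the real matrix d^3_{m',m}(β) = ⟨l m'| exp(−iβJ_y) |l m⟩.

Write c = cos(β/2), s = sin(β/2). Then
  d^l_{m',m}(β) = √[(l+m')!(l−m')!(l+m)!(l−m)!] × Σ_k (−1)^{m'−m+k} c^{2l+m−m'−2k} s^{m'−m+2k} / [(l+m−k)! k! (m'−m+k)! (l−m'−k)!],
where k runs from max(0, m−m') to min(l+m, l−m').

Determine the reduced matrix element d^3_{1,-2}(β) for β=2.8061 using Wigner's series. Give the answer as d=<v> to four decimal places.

d=0.4637

d^3_{1,-2}(β=2.8061) via Wigner's sum:
Half-angle: c=0.166961, s=0.985964. N=√(24·2·1·120)=75.894664
The bounds max(0,m−m')=0 and min(l+m,l−m')=1 give 2 terms
  k=0: (−1)^3·75.8947/(12)·0.1670^3·0.9860^3 = -0.028213
  k=1: (−1)^4·75.8947/(24)·0.1670^1·0.9860^5 = +0.491947
d^3_{1,-2}(2.8061) = -0.028213 +0.491947 = +0.463734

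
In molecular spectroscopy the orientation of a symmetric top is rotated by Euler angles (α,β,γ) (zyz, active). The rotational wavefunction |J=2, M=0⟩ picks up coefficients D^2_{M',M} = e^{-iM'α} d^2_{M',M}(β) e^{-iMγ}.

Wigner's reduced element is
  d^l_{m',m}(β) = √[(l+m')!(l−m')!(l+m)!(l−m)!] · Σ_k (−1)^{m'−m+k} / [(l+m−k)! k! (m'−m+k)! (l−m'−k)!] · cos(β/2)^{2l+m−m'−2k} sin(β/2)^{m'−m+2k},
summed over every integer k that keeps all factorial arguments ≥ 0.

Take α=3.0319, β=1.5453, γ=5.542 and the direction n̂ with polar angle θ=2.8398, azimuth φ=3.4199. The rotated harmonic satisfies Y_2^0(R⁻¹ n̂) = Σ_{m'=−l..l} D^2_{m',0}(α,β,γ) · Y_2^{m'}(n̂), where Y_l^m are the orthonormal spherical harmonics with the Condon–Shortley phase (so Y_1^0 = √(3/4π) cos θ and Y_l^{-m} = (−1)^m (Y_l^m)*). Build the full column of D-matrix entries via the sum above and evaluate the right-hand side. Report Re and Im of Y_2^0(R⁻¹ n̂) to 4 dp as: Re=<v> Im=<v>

Need the full column D^2_{m',0} for m'=−2..2 at α=3.0319, β=1.5453, γ=5.542.
cos(β/2)=0.716063, sin(β/2)=0.698035
d^2_{-2,0}: single k=2 term ⇒ +0.611974;  D = +0.597306-0.133184i
d^2_{-1,0}: k∈[1..2] ⇒ +0.627780 -0.596567 = +0.031213;  D = -0.031025+0.003417i
d^2_{0,0}: k∈[0..2] ⇒ +0.262909 -0.999350 +0.237416 = -0.499025;  D = -0.499025+0.000000i
d^2_{1,0}: k∈[0..1] ⇒ -0.627780 +0.596567 = -0.031213;  D = +0.031025+0.003417i
d^2_{2,0}: single k=0 term ⇒ +0.611974;  D = +0.597306+0.133184i
Y_2^{m'}(θ=2.8398,φ=3.4199) and Σ D·Y over m':
  (+0.5973-0.1332i)·(+0.0290-0.0180i)  (-0.0310+0.0034i)·(+0.2108-0.0602i)  (-0.4990+0.0000i)·(+0.5472+0.0000i)  (+0.0310+0.0034i)·(-0.2108-0.0602i)  (+0.5973+0.1332i)·(+0.0290+0.0180i)
Y_2^0(R⁻¹ n̂) = -0.255920+0.000000i

Re=-0.2559 Im=0.0000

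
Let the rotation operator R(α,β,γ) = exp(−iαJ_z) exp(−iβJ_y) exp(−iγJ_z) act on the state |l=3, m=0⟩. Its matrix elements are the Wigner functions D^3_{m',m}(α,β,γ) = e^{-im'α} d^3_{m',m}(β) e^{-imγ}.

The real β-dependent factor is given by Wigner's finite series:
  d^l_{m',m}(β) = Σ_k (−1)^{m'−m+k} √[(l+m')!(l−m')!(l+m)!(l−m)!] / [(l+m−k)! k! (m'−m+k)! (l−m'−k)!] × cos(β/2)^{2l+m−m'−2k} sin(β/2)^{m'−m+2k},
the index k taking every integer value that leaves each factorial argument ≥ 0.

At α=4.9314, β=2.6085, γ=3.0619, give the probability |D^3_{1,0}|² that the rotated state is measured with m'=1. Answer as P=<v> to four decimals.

D^3_{1,0}(4.9314,2.6085,3.0619) = e^{-i·1·4.9314}·d^3_{1,0}(2.6085)·e^{-i·0·3.0619}. Compute d first:
With c≡cos(β/2)=0.263401 and s≡sin(β/2)=0.964686, N=[24·2·6·6]^{1/2}=41.569219
k: max(0,(0)−(1))=0 … min(3+(0),3−(1))=2
  k=0: (−1)^1·41.5692/(12)·0.2634^5·0.9647^1 = -0.004237
  k=1: (−1)^2·41.5692/(4)·0.2634^3·0.9647^3 = +0.170500
  k=2: (−1)^3·41.5692/(12)·0.2634^1·0.9647^5 = -0.762323
d^3_{1,0}(2.6085) = -0.004237 +0.170500 -0.762323 = -0.596061
|D^3_{1,0}|² = |d^3_{1,0}(β)|² = (-0.596061)² = 0.355288 (the z-rotation phases have unit modulus)

P=0.3553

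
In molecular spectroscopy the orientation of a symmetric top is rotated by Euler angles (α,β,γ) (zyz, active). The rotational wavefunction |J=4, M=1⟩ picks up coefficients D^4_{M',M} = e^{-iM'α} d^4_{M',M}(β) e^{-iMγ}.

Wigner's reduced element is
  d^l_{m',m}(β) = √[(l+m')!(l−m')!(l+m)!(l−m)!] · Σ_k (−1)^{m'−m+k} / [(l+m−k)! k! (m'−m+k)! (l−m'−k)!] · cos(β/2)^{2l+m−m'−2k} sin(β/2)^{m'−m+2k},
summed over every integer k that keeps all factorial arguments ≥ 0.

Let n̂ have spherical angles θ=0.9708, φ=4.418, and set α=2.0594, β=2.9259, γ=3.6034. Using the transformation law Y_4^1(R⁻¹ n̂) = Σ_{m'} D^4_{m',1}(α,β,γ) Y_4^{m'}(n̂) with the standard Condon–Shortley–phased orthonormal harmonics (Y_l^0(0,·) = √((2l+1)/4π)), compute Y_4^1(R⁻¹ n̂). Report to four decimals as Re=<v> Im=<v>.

Re=-0.0437 Im=-0.0211

Need the full column D^4_{m',1} for m'=−4..4 at α=2.0594, β=2.9259, γ=3.6034.
cos(β/2)=0.107637, sin(β/2)=0.994190
d^4_{-4,1}: single k=5 term ⇒ +0.009064;  D = -0.000708-0.009037i
d^4_{-3,1}: k∈[4..5] ⇒ +0.001735 -0.088800 = -0.087065;  D = +0.073451-0.046748i
d^4_{-2,1}: k∈[3..5] ⇒ +0.000201 -0.025695 +0.438415 = +0.412922;  D = +0.359281+0.203522i
d^4_{-1,1}: k∈[2..5] ⇒ +0.000015 -0.003934 +0.167816 -0.954456 = -0.790558;  D = -0.021182+0.790274i
d^4_{0,1}: k∈[1..4] ⇒ +0.000001 -0.000381 +0.032501 -0.462130 = -0.430009;  D = +0.384965-0.191598i
d^4_{1,1}: k∈[0..3] ⇒ +0.000000 -0.000023 +0.003934 -0.111878 = -0.107967;  D = -0.087847-0.062766i
d^4_{2,1}: k∈[0..2] ⇒ -0.000001 +0.000301 -0.017130 = -0.016829;  D = -0.002211+0.016683i
d^4_{3,1}: k∈[0..1] ⇒ +0.000012 -0.001735 = -0.001723;  D = +0.001614-0.000602i
d^4_{4,1}: single k=0 term ⇒ -0.000106;  D = -0.000079-0.000070i
Y_4^{m'}(θ=0.9708,φ=4.418) and Σ D·Y over m':
  (-0.0007-0.0090i)·(+0.0787+0.1897i)  (+0.0735-0.0467i)·(+0.3070-0.2522i)  (+0.3593+0.2035i)·(-0.2334-0.1559i)  (-0.0212+0.7903i)·(+0.0491-0.1621i)  (+0.3850-0.1916i)·(-0.3181+0.0000i)  (-0.0878-0.0628i)·(-0.0491-0.1621i)  (-0.0022+0.0167i)·(-0.2334+0.1559i)  (+0.0016-0.0006i)·(-0.3070-0.2522i)  (-0.0001-0.0001i)·(+0.0787-0.1897i)
Y_4^1(R⁻¹ n̂) = -0.043723-0.021138i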